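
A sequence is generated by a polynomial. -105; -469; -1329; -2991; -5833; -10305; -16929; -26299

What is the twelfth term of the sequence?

-105639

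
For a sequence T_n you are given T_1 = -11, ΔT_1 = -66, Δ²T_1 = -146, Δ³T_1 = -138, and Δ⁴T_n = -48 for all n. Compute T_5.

Build the table forward from the leading diagonal:
Δ⁴: -48  -48  -48  -48  -48
Δ³: -138  -186  -234  -282  -330
Δ²: -146  -284  -470  -704  -986
Δ: -66  -212  -496  -966  -1670
T: -11  -77  -289  -785  -1751

-1751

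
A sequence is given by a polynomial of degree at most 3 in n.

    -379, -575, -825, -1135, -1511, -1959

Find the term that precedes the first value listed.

First differences: -196, -250, -310, -376, -448
Second differences: -54, -60, -66, -72
Third differences: -6, -6, -6
The third differences are constant at -6.
Work back: -54 + 6 = -48;  -196 + 48 = -148;  -379 + 148 = -231

-231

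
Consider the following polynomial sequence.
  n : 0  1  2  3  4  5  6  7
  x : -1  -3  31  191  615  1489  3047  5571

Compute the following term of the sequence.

First differences: -2, 34, 160, 424, 874, 1558, 2524
Second differences: 36, 126, 264, 450, 684, 966
Third differences: 90, 138, 186, 234, 282
Fourth differences: 48, 48, 48, 48
Constant fourth difference = 48, so extend:
282 + 48 = 330;  966 + 330 = 1296;  2524 + 1296 = 3820;  5571 + 3820 = 9391

9391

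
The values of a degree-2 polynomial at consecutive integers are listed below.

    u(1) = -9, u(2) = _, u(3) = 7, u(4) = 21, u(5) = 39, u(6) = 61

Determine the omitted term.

Using the last 4 terms:
First differences: 14, 18, 22
Second differences: 4, 4
Constant second difference = 4.
Extend backward: 14 − 4 = 10;  7 − 10 = -3

-3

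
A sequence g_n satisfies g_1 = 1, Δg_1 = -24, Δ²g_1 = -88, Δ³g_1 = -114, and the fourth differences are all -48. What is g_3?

-135

Build the table forward from the leading diagonal:
Fourth differences: -48  -48  -48
Third differences: -114  -162  -210
Second differences: -88  -202  -364
First differences: -24  -112  -314
g: 1  -23  -135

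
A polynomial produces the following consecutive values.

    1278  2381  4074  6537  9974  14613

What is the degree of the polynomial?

4

Δ: 1103, 1693, 2463, 3437, 4639
Δ²: 590, 770, 974, 1202
Δ³: 180, 204, 228
Δ⁴: 24, 24
The fourth differences are constant, so the polynomial has degree 4.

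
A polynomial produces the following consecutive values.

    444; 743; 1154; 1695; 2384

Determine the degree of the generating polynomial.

3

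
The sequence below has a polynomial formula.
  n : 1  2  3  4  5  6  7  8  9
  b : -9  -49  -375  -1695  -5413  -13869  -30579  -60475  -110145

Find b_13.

-40, -326, -1320, -3718, -8456, -16710, -29896, -49670
-286, -994, -2398, -4738, -8254, -13186, -19774
-708, -1404, -2340, -3516, -4932, -6588
-696, -936, -1176, -1416, -1656
-240, -240, -240, -240
The fifth differences are constant (-240).
-1656 − 240 = -1896;  -6588 − 1896 = -8484;  -19774 − 8484 = -28258;  -49670 − 28258 = -77928;  -110145 − 77928 = -188073
-1896 − 240 = -2136;  -8484 − 2136 = -10620;  -28258 − 10620 = -38878;  -77928 − 38878 = -116806;  -188073 − 116806 = -304879
-2136 − 240 = -2376;  -10620 − 2376 = -12996;  -38878 − 12996 = -51874;  -116806 − 51874 = -168680;  -304879 − 168680 = -473559
-2376 − 240 = -2616;  -12996 − 2616 = -15612;  -51874 − 15612 = -67486;  -168680 − 67486 = -236166;  -473559 − 236166 = -709725

-709725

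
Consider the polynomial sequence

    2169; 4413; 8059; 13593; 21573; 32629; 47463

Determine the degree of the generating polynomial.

4

Δ: 2244, 3646, 5534, 7980, 11056, 14834
Δ²: 1402, 1888, 2446, 3076, 3778
Δ³: 486, 558, 630, 702
Δ⁴: 72, 72, 72
The fourth differences are constant, so the polynomial has degree 4.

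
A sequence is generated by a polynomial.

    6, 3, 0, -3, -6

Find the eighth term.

-15

D1: -3, -3, -3, -3
The first differences are constant (-3).
-6 − 3 = -9
-9 − 3 = -12
-12 − 3 = -15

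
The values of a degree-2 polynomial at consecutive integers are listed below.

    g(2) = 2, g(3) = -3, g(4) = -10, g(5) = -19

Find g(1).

D1: -5  -7  -9
D2: -2  -2
The second differences are constant at -2.
Work back: -5 + 2 = -3;  2 + 3 = 5

5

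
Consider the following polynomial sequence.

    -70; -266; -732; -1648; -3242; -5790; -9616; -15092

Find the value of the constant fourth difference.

-48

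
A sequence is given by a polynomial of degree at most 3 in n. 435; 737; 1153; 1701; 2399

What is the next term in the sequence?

3265

First differences: 302, 416, 548, 698
Second differences: 114, 132, 150
Third differences: 18, 18
Constant third difference = 18, so extend:
150 + 18 = 168;  698 + 168 = 866;  2399 + 866 = 3265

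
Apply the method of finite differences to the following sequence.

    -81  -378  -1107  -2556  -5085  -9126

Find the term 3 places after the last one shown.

Δ: -297  -729  -1449  -2529  -4041
Δ²: -432  -720  -1080  -1512
Δ³: -288  -360  -432
Δ⁴: -72  -72
The fourth differences are constant (-72).
-432 − 72 = -504;  -1512 − 504 = -2016;  -4041 − 2016 = -6057;  -9126 − 6057 = -15183
-504 − 72 = -576;  -2016 − 576 = -2592;  -6057 − 2592 = -8649;  -15183 − 8649 = -23832
-576 − 72 = -648;  -2592 − 648 = -3240;  -8649 − 3240 = -11889;  -23832 − 11889 = -35721

-35721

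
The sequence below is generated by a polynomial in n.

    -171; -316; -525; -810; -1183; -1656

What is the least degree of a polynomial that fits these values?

D1: -145, -209, -285, -373, -473
D2: -64, -76, -88, -100
D3: -12, -12, -12
The third differences are constant, so the polynomial has degree 3.

3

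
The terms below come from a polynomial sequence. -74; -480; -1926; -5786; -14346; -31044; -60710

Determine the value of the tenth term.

-301736

D1: -406, -1446, -3860, -8560, -16698, -29666
D2: -1040, -2414, -4700, -8138, -12968
D3: -1374, -2286, -3438, -4830
D4: -912, -1152, -1392
D5: -240, -240
Constant fifth difference = -240, so extend:
-1392 − 240 = -1632;  -4830 − 1632 = -6462;  -12968 − 6462 = -19430;  -29666 − 19430 = -49096;  -60710 − 49096 = -109806
-1632 − 240 = -1872;  -6462 − 1872 = -8334;  -19430 − 8334 = -27764;  -49096 − 27764 = -76860;  -109806 − 76860 = -186666
-1872 − 240 = -2112;  -8334 − 2112 = -10446;  -27764 − 10446 = -38210;  -76860 − 38210 = -115070;  -186666 − 115070 = -301736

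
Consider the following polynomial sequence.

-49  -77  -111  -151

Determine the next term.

-28, -34, -40
-6, -6
Constant second difference = -6, so extend:
-40 − 6 = -46;  -151 − 46 = -197

-197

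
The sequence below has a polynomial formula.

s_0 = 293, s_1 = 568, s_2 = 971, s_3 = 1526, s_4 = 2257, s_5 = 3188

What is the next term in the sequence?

4343

Δ: 275  403  555  731  931
Δ²: 128  152  176  200
Δ³: 24  24  24
Constant third difference = 24, so extend:
200 + 24 = 224;  931 + 224 = 1155;  3188 + 1155 = 4343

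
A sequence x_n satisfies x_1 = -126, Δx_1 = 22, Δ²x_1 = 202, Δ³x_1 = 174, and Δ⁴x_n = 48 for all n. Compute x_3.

120

Build the table forward from the leading diagonal:
Fourth differences: 48  48  48
Third differences: 174  222  270
Second differences: 202  376  598
First differences: 22  224  600
x: -126  -104  120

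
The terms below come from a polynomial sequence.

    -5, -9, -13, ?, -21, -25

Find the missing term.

-17

Using the first 3 terms:
Δ: -4  -4
Constant first difference = -4.
Extend forward: -13 − 4 = -17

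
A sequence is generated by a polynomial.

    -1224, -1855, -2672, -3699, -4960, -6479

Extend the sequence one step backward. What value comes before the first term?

-755

First differences: -631, -817, -1027, -1261, -1519
Second differences: -186, -210, -234, -258
Third differences: -24, -24, -24
The third differences are constant at -24.
Work back: -186 + 24 = -162;  -631 + 162 = -469;  -1224 + 469 = -755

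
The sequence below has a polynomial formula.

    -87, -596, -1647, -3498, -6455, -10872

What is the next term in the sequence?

Δ: -509, -1051, -1851, -2957, -4417
Δ²: -542, -800, -1106, -1460
Δ³: -258, -306, -354
Δ⁴: -48, -48
Fourth differences constant at -48.
-354 − 48 = -402;  -1460 − 402 = -1862;  -4417 − 1862 = -6279;  -10872 − 6279 = -17151

-17151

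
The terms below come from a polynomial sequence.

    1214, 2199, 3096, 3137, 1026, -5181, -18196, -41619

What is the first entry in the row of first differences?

985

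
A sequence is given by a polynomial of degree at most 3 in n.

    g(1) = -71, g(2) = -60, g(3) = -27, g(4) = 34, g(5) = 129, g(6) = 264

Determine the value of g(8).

678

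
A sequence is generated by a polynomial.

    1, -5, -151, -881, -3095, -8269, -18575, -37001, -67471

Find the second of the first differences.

Δ: -6, -146, -730, -2214, -5174, -10306, -18426, -30470
Δ²: -140, -584, -1484, -2960, -5132, -8120, -12044
Δ³: -444, -900, -1476, -2172, -2988, -3924
Δ⁴: -456, -576, -696, -816, -936
Δ⁵: -120, -120, -120, -120

-146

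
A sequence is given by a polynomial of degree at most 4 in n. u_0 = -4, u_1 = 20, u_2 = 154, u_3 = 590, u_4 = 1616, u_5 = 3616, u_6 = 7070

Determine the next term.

12554

D1: 24, 134, 436, 1026, 2000, 3454
D2: 110, 302, 590, 974, 1454
D3: 192, 288, 384, 480
D4: 96, 96, 96
Constant fourth difference = 96, so extend:
480 + 96 = 576;  1454 + 576 = 2030;  3454 + 2030 = 5484;  7070 + 5484 = 12554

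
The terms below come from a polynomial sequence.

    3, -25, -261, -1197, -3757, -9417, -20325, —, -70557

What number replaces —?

Using the first 7 terms:
D1: -28, -236, -936, -2560, -5660, -10908
D2: -208, -700, -1624, -3100, -5248
D3: -492, -924, -1476, -2148
D4: -432, -552, -672
D5: -120, -120
Constant fifth difference = -120.
Extend forward: -672 − 120 = -792;  -2148 − 792 = -2940;  -5248 − 2940 = -8188;  -10908 − 8188 = -19096;  -20325 − 19096 = -39421

-39421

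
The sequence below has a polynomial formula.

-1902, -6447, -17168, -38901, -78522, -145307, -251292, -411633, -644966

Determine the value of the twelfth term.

-2029037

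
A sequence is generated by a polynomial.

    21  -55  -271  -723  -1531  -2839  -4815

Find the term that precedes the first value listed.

29

Δ: -76, -216, -452, -808, -1308, -1976
Δ²: -140, -236, -356, -500, -668
Δ³: -96, -120, -144, -168
Δ⁴: -24, -24, -24
The fourth differences are constant at -24.
Work back: -96 + 24 = -72;  -140 + 72 = -68;  -76 + 68 = -8;  21 + 8 = 29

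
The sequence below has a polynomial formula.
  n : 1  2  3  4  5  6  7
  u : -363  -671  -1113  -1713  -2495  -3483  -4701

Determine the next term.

-6173

First differences: -308 , -442 , -600 , -782 , -988 , -1218
Second differences: -134 , -158 , -182 , -206 , -230
Third differences: -24 , -24 , -24 , -24
Constant third difference = -24, so extend:
-230 − 24 = -254;  -1218 − 254 = -1472;  -4701 − 1472 = -6173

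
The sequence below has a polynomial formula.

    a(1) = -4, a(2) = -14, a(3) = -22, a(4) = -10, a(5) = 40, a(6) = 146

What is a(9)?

980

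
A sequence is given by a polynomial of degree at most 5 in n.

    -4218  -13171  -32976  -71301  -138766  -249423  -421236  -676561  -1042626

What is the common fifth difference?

-480

D1: -8953, -19805, -38325, -67465, -110657, -171813, -255325, -366065
D2: -10852, -18520, -29140, -43192, -61156, -83512, -110740
D3: -7668, -10620, -14052, -17964, -22356, -27228
D4: -2952, -3432, -3912, -4392, -4872
D5: -480, -480, -480, -480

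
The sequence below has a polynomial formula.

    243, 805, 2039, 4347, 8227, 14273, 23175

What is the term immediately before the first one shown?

47

First differences: 562, 1234, 2308, 3880, 6046, 8902
Second differences: 672, 1074, 1572, 2166, 2856
Third differences: 402, 498, 594, 690
Fourth differences: 96, 96, 96
The fourth differences are constant at 96.
Work back: 402 − 96 = 306;  672 − 306 = 366;  562 − 366 = 196;  243 − 196 = 47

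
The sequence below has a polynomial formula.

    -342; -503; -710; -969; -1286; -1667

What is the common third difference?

Δ: -161, -207, -259, -317, -381
Δ²: -46, -52, -58, -64
Δ³: -6, -6, -6

-6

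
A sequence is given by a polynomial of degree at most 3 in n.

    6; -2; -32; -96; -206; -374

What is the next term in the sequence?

D1: -8 , -30 , -64 , -110 , -168
D2: -22 , -34 , -46 , -58
D3: -12 , -12 , -12
Third differences constant at -12.
-58 − 12 = -70;  -168 − 70 = -238;  -374 − 238 = -612

-612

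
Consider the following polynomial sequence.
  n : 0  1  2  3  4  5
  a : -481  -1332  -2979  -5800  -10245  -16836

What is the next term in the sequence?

D1: -851, -1647, -2821, -4445, -6591
D2: -796, -1174, -1624, -2146
D3: -378, -450, -522
D4: -72, -72
The fourth differences are constant (-72).
-522 − 72 = -594;  -2146 − 594 = -2740;  -6591 − 2740 = -9331;  -16836 − 9331 = -26167

-26167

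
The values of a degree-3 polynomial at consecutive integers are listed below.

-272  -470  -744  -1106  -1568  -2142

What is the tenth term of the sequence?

-198, -274, -362, -462, -574
-76, -88, -100, -112
-12, -12, -12
The third differences are constant (-12).
-112 − 12 = -124;  -574 − 124 = -698;  -2142 − 698 = -2840
-124 − 12 = -136;  -698 − 136 = -834;  -2840 − 834 = -3674
-136 − 12 = -148;  -834 − 148 = -982;  -3674 − 982 = -4656
-148 − 12 = -160;  -982 − 160 = -1142;  -4656 − 1142 = -5798

-5798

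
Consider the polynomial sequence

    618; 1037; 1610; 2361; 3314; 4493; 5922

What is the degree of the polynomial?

3

First differences: 419, 573, 751, 953, 1179, 1429
Second differences: 154, 178, 202, 226, 250
Third differences: 24, 24, 24, 24
The third differences are constant, so the polynomial has degree 3.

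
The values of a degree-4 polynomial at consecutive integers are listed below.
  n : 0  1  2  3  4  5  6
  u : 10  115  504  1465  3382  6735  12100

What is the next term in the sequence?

20149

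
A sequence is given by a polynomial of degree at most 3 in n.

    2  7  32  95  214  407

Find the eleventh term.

3112

First differences: 5 , 25 , 63 , 119 , 193
Second differences: 20 , 38 , 56 , 74
Third differences: 18 , 18 , 18
Third differences constant at 18.
74 + 18 = 92;  193 + 92 = 285;  407 + 285 = 692
92 + 18 = 110;  285 + 110 = 395;  692 + 395 = 1087
110 + 18 = 128;  395 + 128 = 523;  1087 + 523 = 1610
128 + 18 = 146;  523 + 146 = 669;  1610 + 669 = 2279
146 + 18 = 164;  669 + 164 = 833;  2279 + 833 = 3112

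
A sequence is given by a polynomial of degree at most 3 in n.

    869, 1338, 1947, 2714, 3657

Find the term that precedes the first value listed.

522

First differences: 469, 609, 767, 943
Second differences: 140, 158, 176
Third differences: 18, 18
The third differences are constant at 18.
Work back: 140 − 18 = 122;  469 − 122 = 347;  869 − 347 = 522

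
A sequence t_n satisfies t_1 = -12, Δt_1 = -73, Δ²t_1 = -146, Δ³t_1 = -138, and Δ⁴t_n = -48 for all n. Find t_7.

Build the table forward from the leading diagonal:
D4: -48, -48, -48, -48, -48, -48, -48
D3: -138, -186, -234, -282, -330, -378, -426
D2: -146, -284, -470, -704, -986, -1316, -1694
D1: -73, -219, -503, -973, -1677, -2663, -3979
t: -12, -85, -304, -807, -1780, -3457, -6120

-6120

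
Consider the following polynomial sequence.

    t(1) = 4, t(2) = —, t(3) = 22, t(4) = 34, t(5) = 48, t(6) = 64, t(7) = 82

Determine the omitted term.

12

Using the last 5 terms:
Δ: 12, 14, 16, 18
Δ²: 2, 2, 2
Constant second difference = 2.
Extend backward: 12 − 2 = 10;  22 − 10 = 12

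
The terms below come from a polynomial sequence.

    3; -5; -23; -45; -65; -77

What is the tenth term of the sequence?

75

D1: -8 , -18 , -22 , -20 , -12
D2: -10 , -4 , 2 , 8
D3: 6 , 6 , 6
Third differences constant at 6.
8 + 6 = 14;  -12 + 14 = 2;  -77 + 2 = -75
14 + 6 = 20;  2 + 20 = 22;  -75 + 22 = -53
20 + 6 = 26;  22 + 26 = 48;  -53 + 48 = -5
26 + 6 = 32;  48 + 32 = 80;  -5 + 80 = 75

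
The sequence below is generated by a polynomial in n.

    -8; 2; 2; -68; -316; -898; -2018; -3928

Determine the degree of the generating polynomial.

Δ: 10, 0, -70, -248, -582, -1120, -1910
Δ²: -10, -70, -178, -334, -538, -790
Δ³: -60, -108, -156, -204, -252
Δ⁴: -48, -48, -48, -48
The fourth differences are constant, so the polynomial has degree 4.

4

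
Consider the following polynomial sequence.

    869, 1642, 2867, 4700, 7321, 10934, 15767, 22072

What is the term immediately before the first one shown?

416

First differences: 773, 1225, 1833, 2621, 3613, 4833, 6305
Second differences: 452, 608, 788, 992, 1220, 1472
Third differences: 156, 180, 204, 228, 252
Fourth differences: 24, 24, 24, 24
The fourth differences are constant at 24.
Work back: 156 − 24 = 132;  452 − 132 = 320;  773 − 320 = 453;  869 − 453 = 416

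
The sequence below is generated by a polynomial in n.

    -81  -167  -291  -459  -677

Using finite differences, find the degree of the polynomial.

First differences: -86, -124, -168, -218
Second differences: -38, -44, -50
Third differences: -6, -6
The third differences are constant, so the polynomial has degree 3.

3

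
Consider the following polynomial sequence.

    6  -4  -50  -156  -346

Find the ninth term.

-10  -46  -106  -190
-36  -60  -84
-24  -24
The third differences are constant (-24).
-84 − 24 = -108;  -190 − 108 = -298;  -346 − 298 = -644
-108 − 24 = -132;  -298 − 132 = -430;  -644 − 430 = -1074
-132 − 24 = -156;  -430 − 156 = -586;  -1074 − 586 = -1660
-156 − 24 = -180;  -586 − 180 = -766;  -1660 − 766 = -2426

-2426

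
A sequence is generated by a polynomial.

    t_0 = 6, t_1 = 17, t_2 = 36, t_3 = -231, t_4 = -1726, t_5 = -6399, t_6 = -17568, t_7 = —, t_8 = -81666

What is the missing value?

Using the first 7 terms:
First differences: 11, 19, -267, -1495, -4673, -11169
Second differences: 8, -286, -1228, -3178, -6496
Third differences: -294, -942, -1950, -3318
Fourth differences: -648, -1008, -1368
Fifth differences: -360, -360
Constant fifth difference = -360.
Extend forward: -1368 − 360 = -1728;  -3318 − 1728 = -5046;  -6496 − 5046 = -11542;  -11169 − 11542 = -22711;  -17568 − 22711 = -40279

-40279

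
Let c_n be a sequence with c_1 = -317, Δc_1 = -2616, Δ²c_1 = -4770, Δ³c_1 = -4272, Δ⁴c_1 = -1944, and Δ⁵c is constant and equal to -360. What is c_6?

Build the table forward from the leading diagonal:
D5: -360  -360  -360  -360  -360  -360
D4: -1944  -2304  -2664  -3024  -3384  -3744
D3: -4272  -6216  -8520  -11184  -14208  -17592
D2: -4770  -9042  -15258  -23778  -34962  -49170
D1: -2616  -7386  -16428  -31686  -55464  -90426
c: -317  -2933  -10319  -26747  -58433  -113897

-113897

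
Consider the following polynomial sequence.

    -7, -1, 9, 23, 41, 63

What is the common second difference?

4

First differences: 6, 10, 14, 18, 22
Second differences: 4, 4, 4, 4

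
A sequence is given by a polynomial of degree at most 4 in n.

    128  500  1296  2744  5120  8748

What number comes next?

14000

First differences: 372, 796, 1448, 2376, 3628
Second differences: 424, 652, 928, 1252
Third differences: 228, 276, 324
Fourth differences: 48, 48
Constant fourth difference = 48, so extend:
324 + 48 = 372;  1252 + 372 = 1624;  3628 + 1624 = 5252;  8748 + 5252 = 14000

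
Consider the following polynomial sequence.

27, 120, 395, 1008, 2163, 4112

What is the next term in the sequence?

First differences: 93, 275, 613, 1155, 1949
Second differences: 182, 338, 542, 794
Third differences: 156, 204, 252
Fourth differences: 48, 48
The fourth differences are constant (48).
252 + 48 = 300;  794 + 300 = 1094;  1949 + 1094 = 3043;  4112 + 3043 = 7155

7155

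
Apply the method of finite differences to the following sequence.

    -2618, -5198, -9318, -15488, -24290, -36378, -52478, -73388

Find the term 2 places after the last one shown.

-2580, -4120, -6170, -8802, -12088, -16100, -20910
-1540, -2050, -2632, -3286, -4012, -4810
-510, -582, -654, -726, -798
-72, -72, -72, -72
Constant fourth difference = -72, so extend:
-798 − 72 = -870;  -4810 − 870 = -5680;  -20910 − 5680 = -26590;  -73388 − 26590 = -99978
-870 − 72 = -942;  -5680 − 942 = -6622;  -26590 − 6622 = -33212;  -99978 − 33212 = -133190

-133190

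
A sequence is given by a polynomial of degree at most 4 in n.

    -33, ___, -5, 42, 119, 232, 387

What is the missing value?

Using the last 5 terms:
First differences: 47, 77, 113, 155
Second differences: 30, 36, 42
Third differences: 6, 6
Constant third difference = 6.
Extend backward: 30 − 6 = 24;  47 − 24 = 23;  -5 − 23 = -28

-28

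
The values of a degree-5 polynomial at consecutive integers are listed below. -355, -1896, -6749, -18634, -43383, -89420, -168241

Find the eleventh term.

-1175685

Δ: -1541  -4853  -11885  -24749  -46037  -78821
Δ²: -3312  -7032  -12864  -21288  -32784
Δ³: -3720  -5832  -8424  -11496
Δ⁴: -2112  -2592  -3072
Δ⁵: -480  -480
The fifth differences are constant (-480).
-3072 − 480 = -3552;  -11496 − 3552 = -15048;  -32784 − 15048 = -47832;  -78821 − 47832 = -126653;  -168241 − 126653 = -294894
-3552 − 480 = -4032;  -15048 − 4032 = -19080;  -47832 − 19080 = -66912;  -126653 − 66912 = -193565;  -294894 − 193565 = -488459
-4032 − 480 = -4512;  -19080 − 4512 = -23592;  -66912 − 23592 = -90504;  -193565 − 90504 = -284069;  -488459 − 284069 = -772528
-4512 − 480 = -4992;  -23592 − 4992 = -28584;  -90504 − 28584 = -119088;  -284069 − 119088 = -403157;  -772528 − 403157 = -1175685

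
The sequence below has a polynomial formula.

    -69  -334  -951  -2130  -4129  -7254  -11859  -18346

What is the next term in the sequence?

-265, -617, -1179, -1999, -3125, -4605, -6487
-352, -562, -820, -1126, -1480, -1882
-210, -258, -306, -354, -402
-48, -48, -48, -48
Fourth differences constant at -48.
-402 − 48 = -450;  -1882 − 450 = -2332;  -6487 − 2332 = -8819;  -18346 − 8819 = -27165

-27165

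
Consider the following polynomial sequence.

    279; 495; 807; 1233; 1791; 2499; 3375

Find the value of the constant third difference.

18

D1: 216, 312, 426, 558, 708, 876
D2: 96, 114, 132, 150, 168
D3: 18, 18, 18, 18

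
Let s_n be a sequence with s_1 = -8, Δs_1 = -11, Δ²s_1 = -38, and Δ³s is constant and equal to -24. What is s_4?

-179

Build the table forward from the leading diagonal:
Δ³: -24  -24  -24  -24
Δ²: -38  -62  -86  -110
Δ: -11  -49  -111  -197
s: -8  -19  -68  -179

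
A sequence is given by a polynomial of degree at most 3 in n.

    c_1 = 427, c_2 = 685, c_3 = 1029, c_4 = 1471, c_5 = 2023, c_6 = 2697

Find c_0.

243

First differences: 258, 344, 442, 552, 674
Second differences: 86, 98, 110, 122
Third differences: 12, 12, 12
The third differences are constant at 12.
Work back: 86 − 12 = 74;  258 − 74 = 184;  427 − 184 = 243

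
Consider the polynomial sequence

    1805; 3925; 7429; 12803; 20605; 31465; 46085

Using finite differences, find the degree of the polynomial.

4

First differences: 2120, 3504, 5374, 7802, 10860, 14620
Second differences: 1384, 1870, 2428, 3058, 3760
Third differences: 486, 558, 630, 702
Fourth differences: 72, 72, 72
The fourth differences are constant, so the polynomial has degree 4.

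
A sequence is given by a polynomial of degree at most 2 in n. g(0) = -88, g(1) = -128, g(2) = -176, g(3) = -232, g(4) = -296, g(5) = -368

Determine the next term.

First differences: -40, -48, -56, -64, -72
Second differences: -8, -8, -8, -8
Constant second difference = -8, so extend:
-72 − 8 = -80;  -368 − 80 = -448

-448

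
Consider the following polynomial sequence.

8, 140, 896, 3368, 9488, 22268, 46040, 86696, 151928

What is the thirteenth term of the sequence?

888896

First differences: 132, 756, 2472, 6120, 12780, 23772, 40656, 65232
Second differences: 624, 1716, 3648, 6660, 10992, 16884, 24576
Third differences: 1092, 1932, 3012, 4332, 5892, 7692
Fourth differences: 840, 1080, 1320, 1560, 1800
Fifth differences: 240, 240, 240, 240
Constant fifth difference = 240, so extend:
1800 + 240 = 2040;  7692 + 2040 = 9732;  24576 + 9732 = 34308;  65232 + 34308 = 99540;  151928 + 99540 = 251468
2040 + 240 = 2280;  9732 + 2280 = 12012;  34308 + 12012 = 46320;  99540 + 46320 = 145860;  251468 + 145860 = 397328
2280 + 240 = 2520;  12012 + 2520 = 14532;  46320 + 14532 = 60852;  145860 + 60852 = 206712;  397328 + 206712 = 604040
2520 + 240 = 2760;  14532 + 2760 = 17292;  60852 + 17292 = 78144;  206712 + 78144 = 284856;  604040 + 284856 = 888896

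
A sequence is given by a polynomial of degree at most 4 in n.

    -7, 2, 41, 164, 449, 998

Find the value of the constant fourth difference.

24

Δ: 9, 39, 123, 285, 549
Δ²: 30, 84, 162, 264
Δ³: 54, 78, 102
Δ⁴: 24, 24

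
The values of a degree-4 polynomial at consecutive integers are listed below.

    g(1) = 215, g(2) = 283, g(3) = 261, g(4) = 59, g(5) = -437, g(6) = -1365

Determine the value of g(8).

-5189

D1: 68  -22  -202  -496  -928
D2: -90  -180  -294  -432
D3: -90  -114  -138
D4: -24  -24
Fourth differences constant at -24.
-138 − 24 = -162;  -432 − 162 = -594;  -928 − 594 = -1522;  -1365 − 1522 = -2887
-162 − 24 = -186;  -594 − 186 = -780;  -1522 − 780 = -2302;  -2887 − 2302 = -5189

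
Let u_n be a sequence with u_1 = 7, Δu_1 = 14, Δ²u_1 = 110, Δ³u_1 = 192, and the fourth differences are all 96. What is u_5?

1587

Build the table forward from the leading diagonal:
D4: 96, 96, 96, 96, 96
D3: 192, 288, 384, 480, 576
D2: 110, 302, 590, 974, 1454
D1: 14, 124, 426, 1016, 1990
u: 7, 21, 145, 571, 1587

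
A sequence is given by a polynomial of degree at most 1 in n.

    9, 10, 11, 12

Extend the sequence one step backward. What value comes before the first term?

8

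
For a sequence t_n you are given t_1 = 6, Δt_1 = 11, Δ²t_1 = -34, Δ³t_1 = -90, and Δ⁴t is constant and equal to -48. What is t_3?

Build the table forward from the leading diagonal:
D4: -48, -48, -48
D3: -90, -138, -186
D2: -34, -124, -262
D1: 11, -23, -147
t: 6, 17, -6

-6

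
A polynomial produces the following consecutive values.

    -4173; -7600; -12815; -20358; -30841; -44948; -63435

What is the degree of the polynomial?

D1: -3427, -5215, -7543, -10483, -14107, -18487
D2: -1788, -2328, -2940, -3624, -4380
D3: -540, -612, -684, -756
D4: -72, -72, -72
The fourth differences are constant, so the polynomial has degree 4.

4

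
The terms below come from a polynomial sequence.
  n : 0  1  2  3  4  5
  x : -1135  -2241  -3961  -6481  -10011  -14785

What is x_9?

-51841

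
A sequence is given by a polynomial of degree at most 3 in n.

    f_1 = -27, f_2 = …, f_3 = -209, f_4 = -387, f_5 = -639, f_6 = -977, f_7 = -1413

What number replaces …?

-93

Using the last 5 terms:
D1: -178, -252, -338, -436
D2: -74, -86, -98
D3: -12, -12
Constant third difference = -12.
Extend backward: -74 + 12 = -62;  -178 + 62 = -116;  -209 + 116 = -93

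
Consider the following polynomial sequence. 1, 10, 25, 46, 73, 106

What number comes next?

First differences: 9  15  21  27  33
Second differences: 6  6  6  6
Second differences constant at 6.
33 + 6 = 39;  106 + 39 = 145

145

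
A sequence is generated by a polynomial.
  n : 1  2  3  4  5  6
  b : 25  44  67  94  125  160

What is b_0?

10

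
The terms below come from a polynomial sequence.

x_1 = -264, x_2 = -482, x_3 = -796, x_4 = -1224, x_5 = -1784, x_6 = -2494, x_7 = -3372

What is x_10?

First differences: -218  -314  -428  -560  -710  -878
Second differences: -96  -114  -132  -150  -168
Third differences: -18  -18  -18  -18
The third differences are constant (-18).
-168 − 18 = -186;  -878 − 186 = -1064;  -3372 − 1064 = -4436
-186 − 18 = -204;  -1064 − 204 = -1268;  -4436 − 1268 = -5704
-204 − 18 = -222;  -1268 − 222 = -1490;  -5704 − 1490 = -7194

-7194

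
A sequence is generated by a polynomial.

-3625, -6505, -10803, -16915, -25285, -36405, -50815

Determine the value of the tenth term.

-119905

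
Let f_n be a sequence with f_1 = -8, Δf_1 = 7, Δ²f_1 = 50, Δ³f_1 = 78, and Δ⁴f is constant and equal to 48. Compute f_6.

1547

Build the table forward from the leading diagonal:
D4: 48, 48, 48, 48, 48, 48
D3: 78, 126, 174, 222, 270, 318
D2: 50, 128, 254, 428, 650, 920
D1: 7, 57, 185, 439, 867, 1517
f: -8, -1, 56, 241, 680, 1547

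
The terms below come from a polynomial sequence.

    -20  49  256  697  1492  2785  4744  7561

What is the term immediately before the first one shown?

69, 207, 441, 795, 1293, 1959, 2817
138, 234, 354, 498, 666, 858
96, 120, 144, 168, 192
24, 24, 24, 24
The fourth differences are constant at 24.
Work back: 96 − 24 = 72;  138 − 72 = 66;  69 − 66 = 3;  -20 − 3 = -23

-23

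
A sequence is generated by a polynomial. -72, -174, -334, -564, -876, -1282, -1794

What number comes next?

-2424

-102, -160, -230, -312, -406, -512
-58, -70, -82, -94, -106
-12, -12, -12, -12
Constant third difference = -12, so extend:
-106 − 12 = -118;  -512 − 118 = -630;  -1794 − 630 = -2424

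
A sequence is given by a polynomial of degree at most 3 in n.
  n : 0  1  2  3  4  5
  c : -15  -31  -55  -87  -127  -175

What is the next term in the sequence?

-16 , -24 , -32 , -40 , -48
-8 , -8 , -8 , -8
Second differences constant at -8.
-48 − 8 = -56;  -175 − 56 = -231

-231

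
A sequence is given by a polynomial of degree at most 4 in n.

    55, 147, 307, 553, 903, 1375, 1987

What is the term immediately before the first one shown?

Δ: 92, 160, 246, 350, 472, 612
Δ²: 68, 86, 104, 122, 140
Δ³: 18, 18, 18, 18
The third differences are constant at 18.
Work back: 68 − 18 = 50;  92 − 50 = 42;  55 − 42 = 13

13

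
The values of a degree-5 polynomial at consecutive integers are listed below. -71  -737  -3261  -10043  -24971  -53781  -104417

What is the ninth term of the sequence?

Δ: -666, -2524, -6782, -14928, -28810, -50636
Δ²: -1858, -4258, -8146, -13882, -21826
Δ³: -2400, -3888, -5736, -7944
Δ⁴: -1488, -1848, -2208
Δ⁵: -360, -360
Constant fifth difference = -360, so extend:
-2208 − 360 = -2568;  -7944 − 2568 = -10512;  -21826 − 10512 = -32338;  -50636 − 32338 = -82974;  -104417 − 82974 = -187391
-2568 − 360 = -2928;  -10512 − 2928 = -13440;  -32338 − 13440 = -45778;  -82974 − 45778 = -128752;  -187391 − 128752 = -316143

-316143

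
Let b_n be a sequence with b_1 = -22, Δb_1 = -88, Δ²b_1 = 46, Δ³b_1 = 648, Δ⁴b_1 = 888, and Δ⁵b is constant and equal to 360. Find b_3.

-152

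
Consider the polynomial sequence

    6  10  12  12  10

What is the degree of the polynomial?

4, 2, 0, -2
-2, -2, -2
The second differences are constant, so the polynomial has degree 2.

2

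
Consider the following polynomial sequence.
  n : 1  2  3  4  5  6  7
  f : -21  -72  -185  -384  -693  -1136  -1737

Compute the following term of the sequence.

-2520

Δ: -51 , -113 , -199 , -309 , -443 , -601
Δ²: -62 , -86 , -110 , -134 , -158
Δ³: -24 , -24 , -24 , -24
Constant third difference = -24, so extend:
-158 − 24 = -182;  -601 − 182 = -783;  -1737 − 783 = -2520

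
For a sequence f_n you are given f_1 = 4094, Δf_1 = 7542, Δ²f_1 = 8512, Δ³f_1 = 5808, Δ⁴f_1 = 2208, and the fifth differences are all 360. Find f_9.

Build the table forward from the leading diagonal:
Fifth differences: 360  360  360  360  360  360  360  360  360
Fourth differences: 2208  2568  2928  3288  3648  4008  4368  4728  5088
Third differences: 5808  8016  10584  13512  16800  20448  24456  28824  33552
Second differences: 8512  14320  22336  32920  46432  63232  83680  108136  136960
First differences: 7542  16054  30374  52710  85630  132062  195294  278974  387110
f: 4094  11636  27690  58064  110774  196404  328466  523760  802734

802734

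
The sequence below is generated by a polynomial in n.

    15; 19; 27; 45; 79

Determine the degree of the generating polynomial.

Δ: 4, 8, 18, 34
Δ²: 4, 10, 16
Δ³: 6, 6
The third differences are constant, so the polynomial has degree 3.

3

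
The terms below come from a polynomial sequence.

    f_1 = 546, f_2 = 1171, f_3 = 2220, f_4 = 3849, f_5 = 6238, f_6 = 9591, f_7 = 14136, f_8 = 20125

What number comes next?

Δ: 625, 1049, 1629, 2389, 3353, 4545, 5989
Δ²: 424, 580, 760, 964, 1192, 1444
Δ³: 156, 180, 204, 228, 252
Δ⁴: 24, 24, 24, 24
The fourth differences are constant (24).
252 + 24 = 276;  1444 + 276 = 1720;  5989 + 1720 = 7709;  20125 + 7709 = 27834

27834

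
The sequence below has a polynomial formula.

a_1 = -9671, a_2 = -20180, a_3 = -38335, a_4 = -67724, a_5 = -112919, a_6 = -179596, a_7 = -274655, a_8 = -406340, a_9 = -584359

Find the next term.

First differences: -10509  -18155  -29389  -45195  -66677  -95059  -131685  -178019
Second differences: -7646  -11234  -15806  -21482  -28382  -36626  -46334
Third differences: -3588  -4572  -5676  -6900  -8244  -9708
Fourth differences: -984  -1104  -1224  -1344  -1464
Fifth differences: -120  -120  -120  -120
Fifth differences constant at -120.
-1464 − 120 = -1584;  -9708 − 1584 = -11292;  -46334 − 11292 = -57626;  -178019 − 57626 = -235645;  -584359 − 235645 = -820004

-820004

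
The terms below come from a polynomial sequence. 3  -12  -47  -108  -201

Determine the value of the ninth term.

-1013

-15  -35  -61  -93
-20  -26  -32
-6  -6
The third differences are constant (-6).
-32 − 6 = -38;  -93 − 38 = -131;  -201 − 131 = -332
-38 − 6 = -44;  -131 − 44 = -175;  -332 − 175 = -507
-44 − 6 = -50;  -175 − 50 = -225;  -507 − 225 = -732
-50 − 6 = -56;  -225 − 56 = -281;  -732 − 281 = -1013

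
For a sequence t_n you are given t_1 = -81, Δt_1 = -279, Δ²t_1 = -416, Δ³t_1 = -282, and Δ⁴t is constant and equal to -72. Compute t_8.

Build the table forward from the leading diagonal:
Fourth differences: -72  -72  -72  -72  -72  -72  -72  -72
Third differences: -282  -354  -426  -498  -570  -642  -714  -786
Second differences: -416  -698  -1052  -1478  -1976  -2546  -3188  -3902
First differences: -279  -695  -1393  -2445  -3923  -5899  -8445  -11633
t: -81  -360  -1055  -2448  -4893  -8816  -14715  -23160

-23160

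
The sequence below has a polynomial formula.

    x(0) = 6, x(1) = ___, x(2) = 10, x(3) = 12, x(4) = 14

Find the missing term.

8

Using the last 3 terms:
2  2
Constant first difference = 2.
Extend backward: 10 − 2 = 8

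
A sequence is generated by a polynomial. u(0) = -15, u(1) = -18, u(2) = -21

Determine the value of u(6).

-33

Δ: -3 , -3
First differences constant at -3.
-21 − 3 = -24
-24 − 3 = -27
-27 − 3 = -30
-30 − 3 = -33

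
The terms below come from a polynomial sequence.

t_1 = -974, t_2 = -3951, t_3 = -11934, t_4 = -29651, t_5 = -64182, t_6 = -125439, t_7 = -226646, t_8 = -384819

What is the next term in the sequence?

-621246

Δ: -2977  -7983  -17717  -34531  -61257  -101207  -158173
Δ²: -5006  -9734  -16814  -26726  -39950  -56966
Δ³: -4728  -7080  -9912  -13224  -17016
Δ⁴: -2352  -2832  -3312  -3792
Δ⁵: -480  -480  -480
Fifth differences constant at -480.
-3792 − 480 = -4272;  -17016 − 4272 = -21288;  -56966 − 21288 = -78254;  -158173 − 78254 = -236427;  -384819 − 236427 = -621246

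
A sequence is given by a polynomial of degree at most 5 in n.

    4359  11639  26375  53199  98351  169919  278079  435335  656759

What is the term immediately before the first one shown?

First differences: 7280  14736  26824  45152  71568  108160  157256  221424
Second differences: 7456  12088  18328  26416  36592  49096  64168
Third differences: 4632  6240  8088  10176  12504  15072
Fourth differences: 1608  1848  2088  2328  2568
Fifth differences: 240  240  240  240
The fifth differences are constant at 240.
Work back: 1608 − 240 = 1368;  4632 − 1368 = 3264;  7456 − 3264 = 4192;  7280 − 4192 = 3088;  4359 − 3088 = 1271

1271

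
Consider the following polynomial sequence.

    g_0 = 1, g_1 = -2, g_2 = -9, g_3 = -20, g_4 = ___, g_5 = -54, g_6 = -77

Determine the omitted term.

-35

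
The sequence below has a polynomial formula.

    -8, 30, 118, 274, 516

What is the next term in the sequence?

862

Δ: 38 , 88 , 156 , 242
Δ²: 50 , 68 , 86
Δ³: 18 , 18
Third differences constant at 18.
86 + 18 = 104;  242 + 104 = 346;  516 + 346 = 862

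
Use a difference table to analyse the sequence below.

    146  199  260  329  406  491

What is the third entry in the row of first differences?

D1: 53, 61, 69, 77, 85
D2: 8, 8, 8, 8

69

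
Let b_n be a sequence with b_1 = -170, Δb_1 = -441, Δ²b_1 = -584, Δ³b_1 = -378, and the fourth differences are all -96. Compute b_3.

Build the table forward from the leading diagonal:
Fourth differences: -96  -96  -96
Third differences: -378  -474  -570
Second differences: -584  -962  -1436
First differences: -441  -1025  -1987
b: -170  -611  -1636

-1636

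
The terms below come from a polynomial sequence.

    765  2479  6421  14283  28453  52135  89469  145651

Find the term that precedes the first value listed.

Δ: 1714, 3942, 7862, 14170, 23682, 37334, 56182
Δ²: 2228, 3920, 6308, 9512, 13652, 18848
Δ³: 1692, 2388, 3204, 4140, 5196
Δ⁴: 696, 816, 936, 1056
Δ⁵: 120, 120, 120
The fifth differences are constant at 120.
Work back: 696 − 120 = 576;  1692 − 576 = 1116;  2228 − 1116 = 1112;  1714 − 1112 = 602;  765 − 602 = 163

163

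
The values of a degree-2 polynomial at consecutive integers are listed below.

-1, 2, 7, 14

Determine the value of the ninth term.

79

Δ: 3  5  7
Δ²: 2  2
Constant second difference = 2, so extend:
7 + 2 = 9;  14 + 9 = 23
9 + 2 = 11;  23 + 11 = 34
11 + 2 = 13;  34 + 13 = 47
13 + 2 = 15;  47 + 15 = 62
15 + 2 = 17;  62 + 17 = 79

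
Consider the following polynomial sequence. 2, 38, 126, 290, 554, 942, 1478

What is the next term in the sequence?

36, 88, 164, 264, 388, 536
52, 76, 100, 124, 148
24, 24, 24, 24
Constant third difference = 24, so extend:
148 + 24 = 172;  536 + 172 = 708;  1478 + 708 = 2186

2186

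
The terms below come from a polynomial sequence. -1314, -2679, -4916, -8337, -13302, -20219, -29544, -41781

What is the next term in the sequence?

D1: -1365, -2237, -3421, -4965, -6917, -9325, -12237
D2: -872, -1184, -1544, -1952, -2408, -2912
D3: -312, -360, -408, -456, -504
D4: -48, -48, -48, -48
Fourth differences constant at -48.
-504 − 48 = -552;  -2912 − 552 = -3464;  -12237 − 3464 = -15701;  -41781 − 15701 = -57482

-57482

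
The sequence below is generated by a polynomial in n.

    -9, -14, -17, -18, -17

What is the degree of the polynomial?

First differences: -5, -3, -1, 1
Second differences: 2, 2, 2
The second differences are constant, so the polynomial has degree 2.

2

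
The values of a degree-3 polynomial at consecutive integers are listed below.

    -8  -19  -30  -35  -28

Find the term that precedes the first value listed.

-3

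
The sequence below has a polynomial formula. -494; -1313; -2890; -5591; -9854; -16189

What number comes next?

-819  -1577  -2701  -4263  -6335
-758  -1124  -1562  -2072
-366  -438  -510
-72  -72
Constant fourth difference = -72, so extend:
-510 − 72 = -582;  -2072 − 582 = -2654;  -6335 − 2654 = -8989;  -16189 − 8989 = -25178

-25178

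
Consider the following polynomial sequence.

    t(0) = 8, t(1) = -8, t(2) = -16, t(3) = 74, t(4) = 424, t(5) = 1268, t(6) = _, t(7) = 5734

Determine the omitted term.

2912

Using the first 6 terms:
First differences: -16, -8, 90, 350, 844
Second differences: 8, 98, 260, 494
Third differences: 90, 162, 234
Fourth differences: 72, 72
Constant fourth difference = 72.
Extend forward: 234 + 72 = 306;  494 + 306 = 800;  844 + 800 = 1644;  1268 + 1644 = 2912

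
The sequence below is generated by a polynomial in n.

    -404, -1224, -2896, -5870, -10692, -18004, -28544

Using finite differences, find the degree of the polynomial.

4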